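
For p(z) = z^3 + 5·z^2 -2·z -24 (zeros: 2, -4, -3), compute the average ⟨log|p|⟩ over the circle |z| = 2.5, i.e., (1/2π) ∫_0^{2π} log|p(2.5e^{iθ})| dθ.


Zeros: -4, -3, 2; r = 2.5.
Inside |z| < r: 2. Outside (|z| ≥ r): -4, -3.
p(0) = -24, so log|p(0)| = log(24) = 3.1781.
Apply Jensen: I(r) = log|p(0)| + Σ_k log(r/|z_k|), summed over zeros inside |z| < r.
  log(r/|z_k|) for z_k = 2: log(2.5/2) = 0.2231
  Outside zeros (-4, -3) contribute nothing to the Jensen sum.
Sum over inside zeros: 0.2231.
I(r) = log|p(0)| + (inside sum) = 3.1781 + 0.2231 = 3.4012.
Note: since some zeros are outside |z| ≤ r, the simplified n·log(r) form does NOT apply — only the inside zeros contribute.

I(r) ≈ 3.4012.


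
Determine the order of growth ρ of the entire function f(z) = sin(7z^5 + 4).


Write sin(w) = (e^{iw} ± e^{−iw})/(2 or 2i), so |sin(w)| ≤ e^{|w|}. With w = 7z^5 + 4, |w| ≤ 7r^5 + 4 on |z|=r, giving M(r) ≤ e^{7r^5 + 4} and ρ ≤ 5. For the lower bound, choose z on |z|=r with 7z^5 purely imaginary of modulus 7r^5; then |sin(7z^5 + 4)| grows like e^{7r^5}/2, so ρ ≥ 5. Hence ρ = 5.
Therefore ρ = 5.

Order ρ = 5.


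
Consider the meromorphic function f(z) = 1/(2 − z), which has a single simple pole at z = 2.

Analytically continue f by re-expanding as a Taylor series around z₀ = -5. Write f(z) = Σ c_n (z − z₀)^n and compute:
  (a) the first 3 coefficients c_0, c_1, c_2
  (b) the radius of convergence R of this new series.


Let w = z − z₀, so z = z₀ + w.
Then 2 − z = 2 − (z₀ + w) = (2 − z₀) − w = 7 − w.
f(z) = 1/(7 − w) = (1/(7)) · 1/(1 − w/(7)) = Σ_{n≥0} w^n / (7)^(n+1).
So c_n = 1/(7)^(n+1):
  c_0 = 1/(7)^1 = 1/7.
  c_1 = 1/(7)^2 = 1/49.
  c_2 = 1/(7)^3 = 1/343.
The series is valid for |w/d| < 1, i.e. |z − z₀| < |d|.
Radius of convergence: R = |2 − z₀| = |7| = 7 (distance from z₀ to the singularity z = 2).

c_0 = 1/7, c_1 = 1/49, c_2 = 1/343; R = 7.


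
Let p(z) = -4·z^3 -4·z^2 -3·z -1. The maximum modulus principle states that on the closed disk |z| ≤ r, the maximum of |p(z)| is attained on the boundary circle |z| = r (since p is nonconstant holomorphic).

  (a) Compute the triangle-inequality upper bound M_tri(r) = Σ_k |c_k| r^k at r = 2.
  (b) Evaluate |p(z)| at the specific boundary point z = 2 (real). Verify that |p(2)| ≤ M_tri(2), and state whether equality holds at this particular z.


Coefficients: c_0 = -1, c_1 = -3, c_2 = -4, c_3 = -4. Radius r = 2.
Part (a). Triangle bound: M_tri(r) = Σ_k |c_k| r^k
  = |-1|·2^0 + |-3|·2^1 + |-4|·2^2 + |-4|·2^3
  = 1 + 6 + 16 + 32 = 55.
This bounds M(r) := max_{|z|=r} |p(z)| from above; equality holds iff all terms c_k z^k can be made to align in phase at a single z on |z|=r.
Part (b). At z = 2 (real, on the circle |z| = r):
  p(2) = (-1)·2^0 + (-3)·2^1 + (-4)·2^2 + (-4)·2^3 = -55.
  |p(2)| = 55.
Since all nonzero coefficients share the same sign, |p(2)| = 55 = M_tri(2); the triangle bound is attained at z = 2, so in fact M(r) = 55.

M_tri(2) = 55; |p(2)| = 55; equality at z=2: yes.


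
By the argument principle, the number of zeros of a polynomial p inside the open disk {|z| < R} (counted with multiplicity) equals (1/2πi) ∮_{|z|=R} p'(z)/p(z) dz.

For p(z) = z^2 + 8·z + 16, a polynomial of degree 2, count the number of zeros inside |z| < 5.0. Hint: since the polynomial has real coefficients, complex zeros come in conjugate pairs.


The zeros of p are: -4, -4.
Their magnitudes are: 4, 4.
Zeros with |z| < R = 5.0: -4, -4.
Count = 2.
By the argument principle, (1/2πi) ∮_{|z|=R} p'(z)/p(z) dz equals exactly this count.

Number of zeros inside |z| < 5.0: 2.


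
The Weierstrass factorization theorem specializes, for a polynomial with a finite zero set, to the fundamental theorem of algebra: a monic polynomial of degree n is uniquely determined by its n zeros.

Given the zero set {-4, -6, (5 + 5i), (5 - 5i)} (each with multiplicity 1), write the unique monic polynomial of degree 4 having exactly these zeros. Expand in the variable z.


The polynomial is p(z) = ∏_{α ∈ S} (z − α), where S = {-4, -6, (5 + 5i), (5 - 5i)}.
Expanding the product yields: p(z) = z^4 -26·z^2 + 260·z + 1200.
Note conjugate pairs combine to real quadratics: (z − (5+5i))(z − (5−5i)) = z² − 10z + 50.
The resulting polynomial has degree 4 and real coefficients as required.

p(z) = z^4 -26·z^2 + 260·z + 1200.


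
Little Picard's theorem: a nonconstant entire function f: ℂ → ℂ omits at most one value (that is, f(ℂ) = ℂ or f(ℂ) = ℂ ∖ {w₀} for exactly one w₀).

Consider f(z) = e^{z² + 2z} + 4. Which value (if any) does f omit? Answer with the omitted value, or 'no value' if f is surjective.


Little Picard bounds the complement of f(ℂ) to at most one point.
The exponent g(z) = z² + 2z is a nonconstant polynomial, hence surjective onto ℂ. So e^{g(z)} takes every value in {e^w : w ∈ ℂ} = ℂ ∖ {0}. Adding 4 shifts the range to ℂ ∖ {4}. f omits exactly 4.

Omitted value: 4.


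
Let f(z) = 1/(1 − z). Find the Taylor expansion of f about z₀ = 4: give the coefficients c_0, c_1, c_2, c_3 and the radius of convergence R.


Let w = z − z₀, so z = z₀ + w.
Then 1 − z = 1 − (z₀ + w) = (1 − z₀) − w = -3 − w.
f(z) = 1/(-3 − w) = (1/(-3)) · 1/(1 − w/(-3)) = Σ_{n≥0} w^n / (-3)^(n+1).
So c_n = 1/(-3)^(n+1):
  c_0 = 1/(-3)^1 = -1/3.
  c_1 = 1/(-3)^2 = 1/9.
  c_2 = 1/(-3)^3 = -1/27.
  c_3 = 1/(-3)^4 = 1/81.
The series is valid for |w/d| < 1, i.e. |z − z₀| < |d|.
Radius of convergence: R = |1 − z₀| = |-3| = 3 (distance from z₀ to the singularity z = 1).

c_0 = -1/3, c_1 = 1/9, c_2 = -1/27, c_3 = 1/81; R = 3.


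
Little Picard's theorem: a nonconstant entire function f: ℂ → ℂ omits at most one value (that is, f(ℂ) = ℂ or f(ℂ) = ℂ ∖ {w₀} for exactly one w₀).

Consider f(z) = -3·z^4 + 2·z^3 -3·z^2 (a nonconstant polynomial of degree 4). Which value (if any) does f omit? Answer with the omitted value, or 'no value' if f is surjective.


Little Picard bounds the complement of f(ℂ) to at most one point.
For every w ∈ ℂ, the equation p(z) − w = 0 is a nonconstant polynomial in z and hence has at least one root by the fundamental theorem of algebra. So p is surjective onto ℂ, omitting no value.

Omitted value: no value.


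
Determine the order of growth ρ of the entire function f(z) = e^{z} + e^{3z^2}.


Each summand is entire of order 1 and 2 respectively (as in the single-exponential case). The order of a sum is at most the max of the orders, so ρ ≤ 2. For the lower bound: on |z|=r choose arg z so that 3z^2 is real positive; then |e^{3z^2}| = e^{3r^2} while |e^{1z}| ≤ e^{1r^1} = o(e^{3r^2}). So |f| ≥ e^{3r^2}(1 − o(1)) and ρ ≥ 2. Hence ρ = max(1, 2) = 2.
Therefore ρ = 2.

Order ρ = 2.


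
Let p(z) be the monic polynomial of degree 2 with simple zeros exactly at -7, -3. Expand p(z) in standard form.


The polynomial is p(z) = ∏_{α ∈ S} (z − α), where S = {-7, -3}.
Expanding the product yields: p(z) = z^2 + 10·z + 21.
The resulting polynomial has degree 2 and real coefficients as required.

p(z) = z^2 + 10·z + 21.


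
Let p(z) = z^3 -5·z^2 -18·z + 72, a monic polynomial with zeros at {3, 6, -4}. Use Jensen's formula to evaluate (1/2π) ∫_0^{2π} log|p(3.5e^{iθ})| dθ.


Zeros: -4, 3, 6; r = 3.5.
Inside |z| < r: 3. Outside (|z| ≥ r): -4, 6.
p(0) = 72, so log|p(0)| = log(72) = 4.2767.
Apply Jensen: I(r) = log|p(0)| + Σ_k log(r/|z_k|), summed over zeros inside |z| < r.
  log(r/|z_k|) for z_k = 3: log(3.5/3) = 0.1542
  Outside zeros (-4, 6) contribute nothing to the Jensen sum.
Sum over inside zeros: 0.1542.
I(r) = log|p(0)| + (inside sum) = 4.2767 + 0.1542 = 4.4308.
Note: since some zeros are outside |z| ≤ r, the simplified n·log(r) form does NOT apply — only the inside zeros contribute.

I(r) ≈ 4.4308.


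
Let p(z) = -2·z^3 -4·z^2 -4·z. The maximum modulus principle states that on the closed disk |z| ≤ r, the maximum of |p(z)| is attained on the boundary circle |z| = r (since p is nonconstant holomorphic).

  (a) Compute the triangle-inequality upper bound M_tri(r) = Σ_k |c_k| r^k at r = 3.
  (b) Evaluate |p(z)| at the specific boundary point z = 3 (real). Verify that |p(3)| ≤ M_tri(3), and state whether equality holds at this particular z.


Coefficients: c_0 = 0, c_1 = -4, c_2 = -4, c_3 = -2. Radius r = 3.
Part (a). Triangle bound: M_tri(r) = Σ_k |c_k| r^k
  = |0|·3^0 + |-4|·3^1 + |-4|·3^2 + |-2|·3^3
  = 0 + 12 + 36 + 54 = 102.
This bounds M(r) := max_{|z|=r} |p(z)| from above; equality holds iff all terms c_k z^k can be made to align in phase at a single z on |z|=r.
Part (b). At z = 3 (real, on the circle |z| = r):
  p(3) = (0)·3^0 + (-4)·3^1 + (-4)·3^2 + (-2)·3^3 = -102.
  |p(3)| = 102.
Since all nonzero coefficients share the same sign, |p(3)| = 102 = M_tri(3); the triangle bound is attained at z = 3, so in fact M(r) = 102.

M_tri(3) = 102; |p(3)| = 102; equality at z=3: yes.


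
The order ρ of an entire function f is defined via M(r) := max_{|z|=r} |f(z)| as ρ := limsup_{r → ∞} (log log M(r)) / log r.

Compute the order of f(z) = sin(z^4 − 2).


Write sin(w) = (e^{iw} ± e^{−iw})/(2 or 2i), so |sin(w)| ≤ e^{|w|}. With w = z^4 − 2, |w| ≤ 1r^4 + 2 on |z|=r, giving M(r) ≤ e^{1r^4 + 2} and ρ ≤ 4. For the lower bound, choose z on |z|=r with 1z^4 purely imaginary of modulus 1r^4; then |sin(z^4 − 2)| grows like e^{1r^4}/2, so ρ ≥ 4. Hence ρ = 4.
Therefore ρ = 4.

Order ρ = 4.


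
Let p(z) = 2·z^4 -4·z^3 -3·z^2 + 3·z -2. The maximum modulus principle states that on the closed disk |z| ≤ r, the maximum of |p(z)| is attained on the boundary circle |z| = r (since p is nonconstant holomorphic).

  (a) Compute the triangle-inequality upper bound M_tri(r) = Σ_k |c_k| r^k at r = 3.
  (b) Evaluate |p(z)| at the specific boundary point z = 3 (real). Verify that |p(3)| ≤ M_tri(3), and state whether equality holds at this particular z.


Coefficients: c_0 = -2, c_1 = 3, c_2 = -3, c_3 = -4, c_4 = 2. Radius r = 3.
Part (a). Triangle bound: M_tri(r) = Σ_k |c_k| r^k
  = |-2|·3^0 + |3|·3^1 + |-3|·3^2 + |-4|·3^3 + |2|·3^4
  = 2 + 9 + 27 + 108 + 162 = 308.
This bounds M(r) := max_{|z|=r} |p(z)| from above; equality holds iff all terms c_k z^k can be made to align in phase at a single z on |z|=r.
Part (b). At z = 3 (real, on the circle |z| = r):
  p(3) = (-2)·3^0 + (3)·3^1 + (-3)·3^2 + (-4)·3^3 + (2)·3^4 = 34.
  |p(3)| = 34.
Check: |p(3)| = 34 ≤ 308 = M_tri(3). ✓ Equality does not hold at z = 3 (the coefficients have mixed signs, so the terms do not all align in phase there).

M_tri(3) = 308; |p(3)| = 34; equality at z=3: no.


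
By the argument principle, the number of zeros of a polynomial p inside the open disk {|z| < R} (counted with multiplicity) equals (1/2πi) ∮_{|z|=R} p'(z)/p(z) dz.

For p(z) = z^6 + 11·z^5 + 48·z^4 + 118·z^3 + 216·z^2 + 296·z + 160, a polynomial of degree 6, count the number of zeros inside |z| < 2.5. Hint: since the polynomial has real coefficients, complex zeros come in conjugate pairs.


The zeros of p are: -1, -4, (0 + 2i), (0 - 2i), (-3 + 1i), (-3 - 1i).
Their magnitudes are: 1, 4, 2, 2, 3.162, 3.162.
Zeros with |z| < R = 2.5: -1, (0 + 2i), (0 - 2i).
Count = 3.
By the argument principle, (1/2πi) ∮_{|z|=R} p'(z)/p(z) dz equals exactly this count.

Number of zeros inside |z| < 2.5: 3.


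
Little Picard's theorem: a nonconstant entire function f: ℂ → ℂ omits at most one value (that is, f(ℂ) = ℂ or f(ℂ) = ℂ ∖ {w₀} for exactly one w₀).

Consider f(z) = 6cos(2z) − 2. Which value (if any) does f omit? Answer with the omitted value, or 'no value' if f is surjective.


Little Picard bounds the complement of f(ℂ) to at most one point.
cos is entire and surjective onto ℂ: for every w ∈ ℂ, cos(ζ) = w has a solution ζ ∈ ℂ (e.g., via the complex inverse arccos). With ζ = 2z this gives z = ζ/(2). Then 6·cos(2z) takes every value in 6·ℂ = ℂ, and adding -2 is a bijection of ℂ. So f is surjective and omits no value. (Note: only on the real line is cos bounded by [−1, 1].)

Omitted value: no value.


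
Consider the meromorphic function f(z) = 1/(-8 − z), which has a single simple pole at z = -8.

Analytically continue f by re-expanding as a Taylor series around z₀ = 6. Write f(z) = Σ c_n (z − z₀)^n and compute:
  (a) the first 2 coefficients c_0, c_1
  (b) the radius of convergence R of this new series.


Let w = z − z₀, so z = z₀ + w.
Then -8 − z = -8 − (z₀ + w) = (-8 − z₀) − w = -14 − w.
f(z) = 1/(-14 − w) = (1/(-14)) · 1/(1 − w/(-14)) = Σ_{n≥0} w^n / (-14)^(n+1).
So c_n = 1/(-14)^(n+1):
  c_0 = 1/(-14)^1 = -1/14.
  c_1 = 1/(-14)^2 = 1/196.
The series is valid for |w/d| < 1, i.e. |z − z₀| < |d|.
Radius of convergence: R = |-8 − z₀| = |-14| = 14 (distance from z₀ to the singularity z = -8).

c_0 = -1/14, c_1 = 1/196; R = 14.


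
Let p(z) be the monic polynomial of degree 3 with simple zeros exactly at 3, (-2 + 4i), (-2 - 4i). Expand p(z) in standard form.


The polynomial is p(z) = ∏_{α ∈ S} (z − α), where S = {3, (-2 + 4i), (-2 - 4i)}.
Expanding the product yields: p(z) = z^3 + z^2 + 8·z -60.
Note conjugate pairs combine to real quadratics: (z − (-2+4i))(z − (-2−4i)) = z² + 4z + 20.
The resulting polynomial has degree 3 and real coefficients as required.

p(z) = z^3 + z^2 + 8·z -60.


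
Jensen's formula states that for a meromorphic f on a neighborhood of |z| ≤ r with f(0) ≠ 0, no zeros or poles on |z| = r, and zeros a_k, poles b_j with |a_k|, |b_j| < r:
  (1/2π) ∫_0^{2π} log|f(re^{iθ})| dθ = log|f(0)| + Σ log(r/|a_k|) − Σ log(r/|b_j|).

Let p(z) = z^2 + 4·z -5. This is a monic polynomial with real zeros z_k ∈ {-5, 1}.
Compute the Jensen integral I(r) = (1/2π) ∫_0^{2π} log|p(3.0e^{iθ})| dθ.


Zeros: -5, 1; r = 3.0.
Inside |z| < r: 1. Outside (|z| ≥ r): -5.
p(0) = -5, so log|p(0)| = log(5) = 1.6094.
Apply Jensen: I(r) = log|p(0)| + Σ_k log(r/|z_k|), summed over zeros inside |z| < r.
  log(r/|z_k|) for z_k = 1: log(3.0/1) = 1.0986
  Outside zeros (-5) contribute nothing to the Jensen sum.
Sum over inside zeros: 1.0986.
I(r) = log|p(0)| + (inside sum) = 1.6094 + 1.0986 = 2.7081.
Note: since some zeros are outside |z| ≤ r, the simplified n·log(r) form does NOT apply — only the inside zeros contribute.

I(r) ≈ 2.7081.


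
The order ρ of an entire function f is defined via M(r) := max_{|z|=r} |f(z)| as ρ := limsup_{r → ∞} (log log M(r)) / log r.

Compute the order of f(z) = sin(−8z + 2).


sin(w) is a linear combination of e^{iw} and e^{−iw} (or e^w, e^{−w} in the hyperbolic case), so |sin(w)| ≤ e^{|w|}. With w = −8z + 2, |w| ≤ 8|z| + 2 = 8r + 2 on |z| = r, giving M(r) ≤ e^{8r + 2}, so ρ ≤ 1. On a suitable ray (z = it for sin/cos; z = t for sinh/cosh, t real → ∞), |sin(−8z + 2)| grows like e^{8|t|}/2, so ρ ≥ 1. Hence ρ = 1.
Therefore ρ = 1.

Order ρ = 1.


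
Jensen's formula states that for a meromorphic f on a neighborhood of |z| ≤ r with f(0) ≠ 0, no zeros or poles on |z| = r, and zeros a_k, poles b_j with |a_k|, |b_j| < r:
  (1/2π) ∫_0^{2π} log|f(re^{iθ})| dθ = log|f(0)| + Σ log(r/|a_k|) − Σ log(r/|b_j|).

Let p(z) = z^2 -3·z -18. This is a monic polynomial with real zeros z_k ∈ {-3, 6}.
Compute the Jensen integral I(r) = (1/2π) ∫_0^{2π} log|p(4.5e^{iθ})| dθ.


Zeros: -3, 6; r = 4.5.
Inside |z| < r: -3. Outside (|z| ≥ r): 6.
p(0) = -18, so log|p(0)| = log(18) = 2.8904.
Apply Jensen: I(r) = log|p(0)| + Σ_k log(r/|z_k|), summed over zeros inside |z| < r.
  log(r/|z_k|) for z_k = -3: log(4.5/3) = 0.4055
  Outside zeros (6) contribute nothing to the Jensen sum.
Sum over inside zeros: 0.4055.
I(r) = log|p(0)| + (inside sum) = 2.8904 + 0.4055 = 3.2958.
Note: since some zeros are outside |z| ≤ r, the simplified n·log(r) form does NOT apply — only the inside zeros contribute.

I(r) ≈ 3.2958.


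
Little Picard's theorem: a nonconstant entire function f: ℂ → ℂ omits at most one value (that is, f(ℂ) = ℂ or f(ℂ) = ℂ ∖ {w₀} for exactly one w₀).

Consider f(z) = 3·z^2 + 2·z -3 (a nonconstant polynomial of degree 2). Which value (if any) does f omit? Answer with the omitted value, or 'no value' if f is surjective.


Little Picard bounds the complement of f(ℂ) to at most one point.
For every w ∈ ℂ, the equation p(z) − w = 0 is a nonconstant polynomial in z and hence has at least one root by the fundamental theorem of algebra. So p is surjective onto ℂ, omitting no value.

Omitted value: no value.


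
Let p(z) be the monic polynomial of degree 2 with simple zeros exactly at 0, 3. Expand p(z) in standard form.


The polynomial is p(z) = ∏_{α ∈ S} (z − α), where S = {0, 3}.
Expanding the product yields: p(z) = z^2 -3·z.
The resulting polynomial has degree 2 and real coefficients as required.

p(z) = z^2 -3·z.


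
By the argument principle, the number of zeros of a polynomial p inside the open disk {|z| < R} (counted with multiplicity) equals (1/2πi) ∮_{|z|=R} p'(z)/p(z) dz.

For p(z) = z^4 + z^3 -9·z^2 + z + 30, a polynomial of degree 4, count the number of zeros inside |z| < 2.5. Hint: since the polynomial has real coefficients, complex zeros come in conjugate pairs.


The zeros of p are: -2, (2 + 1i), (2 - 1i), -3.
Their magnitudes are: 2, 2.236, 2.236, 3.
Zeros with |z| < R = 2.5: -2, (2 + 1i), (2 - 1i).
Count = 3.
By the argument principle, (1/2πi) ∮_{|z|=R} p'(z)/p(z) dz equals exactly this count.

Number of zeros inside |z| < 2.5: 3.


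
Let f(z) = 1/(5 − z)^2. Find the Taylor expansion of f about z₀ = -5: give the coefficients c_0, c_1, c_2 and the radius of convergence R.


Let w = z − z₀, so z = z₀ + w.
Then 5 − z = 5 − (z₀ + w) = (5 − z₀) − w = 10 − w.
f(z) = 1/(10 − w)^2 = (1/(10)^2) · (1 − w/(10))^{−2}.
By the binomial series (1−u)^{−2} = Σ_{n≥0} C(n+1, 1) u^n for |u|<1, with u = w/(10):
  c_n = C(n+1, 1) / (10)^(n+2).
  c_0 = 1/(10)^2 = 1/100.
  c_1 = 2/(10)^3 = 1/500.
  c_2 = 3/(10)^4 = 3/10000.
The series is valid for |w/d| < 1, i.e. |z − z₀| < |d|.
Radius of convergence: R = |5 − z₀| = |10| = 10 (distance from z₀ to the singularity z = 5).

c_0 = 1/100, c_1 = 1/500, c_2 = 3/10000; R = 10.


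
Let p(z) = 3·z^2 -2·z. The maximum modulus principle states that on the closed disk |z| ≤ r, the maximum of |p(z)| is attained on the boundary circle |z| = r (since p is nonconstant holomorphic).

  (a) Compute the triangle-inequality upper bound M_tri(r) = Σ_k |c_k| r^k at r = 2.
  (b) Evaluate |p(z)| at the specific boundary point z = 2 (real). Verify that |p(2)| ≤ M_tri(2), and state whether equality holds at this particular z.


Coefficients: c_0 = 0, c_1 = -2, c_2 = 3. Radius r = 2.
Part (a). Triangle bound: M_tri(r) = Σ_k |c_k| r^k
  = |0|·2^0 + |-2|·2^1 + |3|·2^2
  = 0 + 4 + 12 = 16.
This bounds M(r) := max_{|z|=r} |p(z)| from above; equality holds iff all terms c_k z^k can be made to align in phase at a single z on |z|=r.
Part (b). At z = 2 (real, on the circle |z| = r):
  p(2) = (0)·2^0 + (-2)·2^1 + (3)·2^2 = 8.
  |p(2)| = 8.
Check: |p(2)| = 8 ≤ 16 = M_tri(2). ✓ Equality does not hold at z = 2 (the coefficients have mixed signs, so the terms do not all align in phase there).

M_tri(2) = 16; |p(2)| = 8; equality at z=2: no.


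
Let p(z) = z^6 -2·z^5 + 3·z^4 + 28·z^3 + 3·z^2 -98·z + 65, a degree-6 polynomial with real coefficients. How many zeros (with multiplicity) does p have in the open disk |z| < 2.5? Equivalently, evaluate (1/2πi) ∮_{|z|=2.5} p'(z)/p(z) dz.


The zeros of p are: (-2 + 1i), (-2 - 1i), 1, 1, (2 + 3i), (2 - 3i).
Their magnitudes are: 2.236, 2.236, 1, 1, 3.606, 3.606.
Zeros with |z| < R = 2.5: (-2 + 1i), (-2 - 1i), 1, 1.
Count = 4.
By the argument principle, (1/2πi) ∮_{|z|=R} p'(z)/p(z) dz equals exactly this count.

Number of zeros inside |z| < 2.5: 4.


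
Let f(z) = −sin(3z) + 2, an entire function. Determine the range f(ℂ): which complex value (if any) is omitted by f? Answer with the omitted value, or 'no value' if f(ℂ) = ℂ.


Little Picard bounds the complement of f(ℂ) to at most one point.
sin is entire and surjective onto ℂ: for every w ∈ ℂ, sin(ζ) = w has a solution ζ ∈ ℂ (e.g., via the complex inverse arcsin). With ζ = 3z this gives z = ζ/(3). Then -1·sin(3z) takes every value in -1·ℂ = ℂ, and adding 2 is a bijection of ℂ. So f is surjective and omits no value. (Note: only on the real line is sin bounded by [−1, 1].)

Omitted value: no value.


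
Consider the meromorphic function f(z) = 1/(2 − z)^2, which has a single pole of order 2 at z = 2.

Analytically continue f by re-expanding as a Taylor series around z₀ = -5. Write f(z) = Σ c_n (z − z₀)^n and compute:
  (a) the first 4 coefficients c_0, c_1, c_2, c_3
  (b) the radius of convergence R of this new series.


Let w = z − z₀, so z = z₀ + w.
Then 2 − z = 2 − (z₀ + w) = (2 − z₀) − w = 7 − w.
f(z) = 1/(7 − w)^2 = (1/(7)^2) · (1 − w/(7))^{−2}.
By the binomial series (1−u)^{−2} = Σ_{n≥0} C(n+1, 1) u^n for |u|<1, with u = w/(7):
  c_n = C(n+1, 1) / (7)^(n+2).
  c_0 = 1/(7)^2 = 1/49.
  c_1 = 2/(7)^3 = 2/343.
  c_2 = 3/(7)^4 = 3/2401.
  c_3 = 4/(7)^5 = 4/16807.
The series is valid for |w/d| < 1, i.e. |z − z₀| < |d|.
Radius of convergence: R = |2 − z₀| = |7| = 7 (distance from z₀ to the singularity z = 2).

c_0 = 1/49, c_1 = 2/343, c_2 = 3/2401, c_3 = 4/16807; R = 7.


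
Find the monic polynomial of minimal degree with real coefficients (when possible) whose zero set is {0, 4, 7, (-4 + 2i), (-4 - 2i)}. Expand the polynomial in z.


The polynomial is p(z) = ∏_{α ∈ S} (z − α), where S = {0, 4, 7, (-4 + 2i), (-4 - 2i)}.
Expanding the product yields: p(z) = z^5 -3·z^4 -40·z^3 + 4·z^2 + 560·z.
Note conjugate pairs combine to real quadratics: (z − (-4+2i))(z − (-4−2i)) = z² + 8z + 20.
The resulting polynomial has degree 5 and real coefficients as required.

p(z) = z^5 -3·z^4 -40·z^3 + 4·z^2 + 560·z.


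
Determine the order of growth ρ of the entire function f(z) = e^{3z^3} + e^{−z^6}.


Each summand is entire of order 3 and 6 respectively (as in the single-exponential case). The order of a sum is at most the max of the orders, so ρ ≤ 6. For the lower bound: on |z|=r choose arg z so that -1z^6 is real positive; then |e^{-1z^6}| = e^{1r^6} while |e^{3z^3}| ≤ e^{3r^3} = o(e^{1r^6}). So |f| ≥ e^{1r^6}(1 − o(1)) and ρ ≥ 6. Hence ρ = max(3, 6) = 6.
Therefore ρ = 6.

Order ρ = 6.


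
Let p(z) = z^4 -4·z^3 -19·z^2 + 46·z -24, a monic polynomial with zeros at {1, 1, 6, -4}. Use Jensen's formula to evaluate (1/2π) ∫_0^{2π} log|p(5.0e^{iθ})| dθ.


Zeros: -4, 1, 1, 6; r = 5.0.
Inside |z| < r: -4, 1, 1. Outside (|z| ≥ r): 6.
p(0) = -24, so log|p(0)| = log(24) = 3.1781.
Apply Jensen: I(r) = log|p(0)| + Σ_k log(r/|z_k|), summed over zeros inside |z| < r.
  log(r/|z_k|) for z_k = 1: log(5.0/1) = 1.6094
  log(r/|z_k|) for z_k = 1: log(5.0/1) = 1.6094
  log(r/|z_k|) for z_k = -4: log(5.0/4) = 0.2231
  Outside zeros (6) contribute nothing to the Jensen sum.
Sum over inside zeros: 3.4420.
I(r) = log|p(0)| + (inside sum) = 3.1781 + 3.4420 = 6.6201.
Note: since some zeros are outside |z| ≤ r, the simplified n·log(r) form does NOT apply — only the inside zeros contribute.

I(r) ≈ 6.6201.


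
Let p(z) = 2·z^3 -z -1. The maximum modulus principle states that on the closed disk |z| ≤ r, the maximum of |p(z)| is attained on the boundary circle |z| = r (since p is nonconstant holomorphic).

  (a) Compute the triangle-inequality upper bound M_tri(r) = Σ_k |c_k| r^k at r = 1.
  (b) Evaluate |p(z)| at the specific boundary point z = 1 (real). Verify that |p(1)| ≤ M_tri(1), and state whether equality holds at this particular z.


Coefficients: c_0 = -1, c_1 = -1, c_2 = 0, c_3 = 2. Radius r = 1.
Part (a). Triangle bound: M_tri(r) = Σ_k |c_k| r^k
  = |-1|·1^0 + |-1|·1^1 + |0|·1^2 + |2|·1^3
  = 1 + 1 + 0 + 2 = 4.
This bounds M(r) := max_{|z|=r} |p(z)| from above; equality holds iff all terms c_k z^k can be made to align in phase at a single z on |z|=r.
Part (b). At z = 1 (real, on the circle |z| = r):
  p(1) = (-1)·1^0 + (-1)·1^1 + (0)·1^2 + (2)·1^3 = 0.
  |p(1)| = 0.
Check: |p(1)| = 0 ≤ 4 = M_tri(1). ✓ Equality does not hold at z = 1 (the coefficients have mixed signs, so the terms do not all align in phase there).

M_tri(1) = 4; |p(1)| = 0; equality at z=1: no.


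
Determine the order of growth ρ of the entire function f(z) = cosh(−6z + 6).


cosh(w) is a linear combination of e^{iw} and e^{−iw} (or e^w, e^{−w} in the hyperbolic case), so |cosh(w)| ≤ e^{|w|}. With w = −6z + 6, |w| ≤ 6|z| + 6 = 6r + 6 on |z| = r, giving M(r) ≤ e^{6r + 6}, so ρ ≤ 1. On a suitable ray (z = it for sin/cos; z = t for sinh/cosh, t real → ∞), |cosh(−6z + 6)| grows like e^{6|t|}/2, so ρ ≥ 1. Hence ρ = 1.
Therefore ρ = 1.

Order ρ = 1.


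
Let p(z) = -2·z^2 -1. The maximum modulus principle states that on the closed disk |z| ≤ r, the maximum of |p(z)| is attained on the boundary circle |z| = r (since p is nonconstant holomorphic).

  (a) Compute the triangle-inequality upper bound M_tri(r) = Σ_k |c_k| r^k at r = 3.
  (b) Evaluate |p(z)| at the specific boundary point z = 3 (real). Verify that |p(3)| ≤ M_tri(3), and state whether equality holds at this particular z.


Coefficients: c_0 = -1, c_1 = 0, c_2 = -2. Radius r = 3.
Part (a). Triangle bound: M_tri(r) = Σ_k |c_k| r^k
  = |-1|·3^0 + |0|·3^1 + |-2|·3^2
  = 1 + 0 + 18 = 19.
This bounds M(r) := max_{|z|=r} |p(z)| from above; equality holds iff all terms c_k z^k can be made to align in phase at a single z on |z|=r.
Part (b). At z = 3 (real, on the circle |z| = r):
  p(3) = (-1)·3^0 + (0)·3^1 + (-2)·3^2 = -19.
  |p(3)| = 19.
Since all nonzero coefficients share the same sign, |p(3)| = 19 = M_tri(3); the triangle bound is attained at z = 3, so in fact M(r) = 19.

M_tri(3) = 19; |p(3)| = 19; equality at z=3: yes.


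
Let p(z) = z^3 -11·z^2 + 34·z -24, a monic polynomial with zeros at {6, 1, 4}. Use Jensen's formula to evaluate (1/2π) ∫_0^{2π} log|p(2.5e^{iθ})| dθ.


Zeros: 1, 4, 6; r = 2.5.
Inside |z| < r: 1. Outside (|z| ≥ r): 4, 6.
p(0) = -24, so log|p(0)| = log(24) = 3.1781.
Apply Jensen: I(r) = log|p(0)| + Σ_k log(r/|z_k|), summed over zeros inside |z| < r.
  log(r/|z_k|) for z_k = 1: log(2.5/1) = 0.9163
  Outside zeros (4, 6) contribute nothing to the Jensen sum.
Sum over inside zeros: 0.9163.
I(r) = log|p(0)| + (inside sum) = 3.1781 + 0.9163 = 4.0943.
Note: since some zeros are outside |z| ≤ r, the simplified n·log(r) form does NOT apply — only the inside zeros contribute.

I(r) ≈ 4.0943.


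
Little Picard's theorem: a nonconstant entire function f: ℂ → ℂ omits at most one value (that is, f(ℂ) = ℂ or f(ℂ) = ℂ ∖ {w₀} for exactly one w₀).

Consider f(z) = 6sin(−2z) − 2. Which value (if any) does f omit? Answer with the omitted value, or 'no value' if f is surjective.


Little Picard bounds the complement of f(ℂ) to at most one point.
sin is entire and surjective onto ℂ: for every w ∈ ℂ, sin(ζ) = w has a solution ζ ∈ ℂ (e.g., via the complex inverse arcsin). With ζ = −2z this gives z = ζ/(-2). Then 6·sin(−2z) takes every value in 6·ℂ = ℂ, and adding -2 is a bijection of ℂ. So f is surjective and omits no value. (Note: only on the real line is sin bounded by [−1, 1].)

Omitted value: no value.


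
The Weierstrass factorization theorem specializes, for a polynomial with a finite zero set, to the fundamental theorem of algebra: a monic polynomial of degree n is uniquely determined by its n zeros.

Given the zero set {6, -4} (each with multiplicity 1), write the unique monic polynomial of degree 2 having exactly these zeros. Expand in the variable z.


The polynomial is p(z) = ∏_{α ∈ S} (z − α), where S = {6, -4}.
Expanding the product yields: p(z) = z^2 -2·z -24.
The resulting polynomial has degree 2 and real coefficients as required.

p(z) = z^2 -2·z -24.


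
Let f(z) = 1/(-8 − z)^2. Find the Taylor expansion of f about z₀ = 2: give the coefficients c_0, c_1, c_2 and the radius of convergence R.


Let w = z − z₀, so z = z₀ + w.
Then -8 − z = -8 − (z₀ + w) = (-8 − z₀) − w = -10 − w.
f(z) = 1/(-10 − w)^2 = (1/(-10)^2) · (1 − w/(-10))^{−2}.
By the binomial series (1−u)^{−2} = Σ_{n≥0} C(n+1, 1) u^n for |u|<1, with u = w/(-10):
  c_n = C(n+1, 1) / (-10)^(n+2).
  c_0 = 1/(-10)^2 = 1/100.
  c_1 = 2/(-10)^3 = -1/500.
  c_2 = 3/(-10)^4 = 3/10000.
The series is valid for |w/d| < 1, i.e. |z − z₀| < |d|.
Radius of convergence: R = |-8 − z₀| = |-10| = 10 (distance from z₀ to the singularity z = -8).

c_0 = 1/100, c_1 = -1/500, c_2 = 3/10000; R = 10.


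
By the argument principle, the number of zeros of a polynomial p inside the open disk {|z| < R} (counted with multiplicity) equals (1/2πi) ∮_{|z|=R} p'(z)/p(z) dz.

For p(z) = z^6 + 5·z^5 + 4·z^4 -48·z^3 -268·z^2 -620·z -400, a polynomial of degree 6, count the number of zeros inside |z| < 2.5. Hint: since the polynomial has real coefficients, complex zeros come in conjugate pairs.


The zeros of p are: (-1 + 3i), (-1 - 3i), 4, -1, (-3 + 1i), (-3 - 1i).
Their magnitudes are: 3.162, 3.162, 4, 1, 3.162, 3.162.
Zeros with |z| < R = 2.5: -1.
Count = 1.
By the argument principle, (1/2πi) ∮_{|z|=R} p'(z)/p(z) dz equals exactly this count.

Number of zeros inside |z| < 2.5: 1.


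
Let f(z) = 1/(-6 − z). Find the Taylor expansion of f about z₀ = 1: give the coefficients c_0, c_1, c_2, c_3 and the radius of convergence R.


Let w = z − z₀, so z = z₀ + w.
Then -6 − z = -6 − (z₀ + w) = (-6 − z₀) − w = -7 − w.
f(z) = 1/(-7 − w) = (1/(-7)) · 1/(1 − w/(-7)) = Σ_{n≥0} w^n / (-7)^(n+1).
So c_n = 1/(-7)^(n+1):
  c_0 = 1/(-7)^1 = -1/7.
  c_1 = 1/(-7)^2 = 1/49.
  c_2 = 1/(-7)^3 = -1/343.
  c_3 = 1/(-7)^4 = 1/2401.
The series is valid for |w/d| < 1, i.e. |z − z₀| < |d|.
Radius of convergence: R = |-6 − z₀| = |-7| = 7 (distance from z₀ to the singularity z = -6).

c_0 = -1/7, c_1 = 1/49, c_2 = -1/343, c_3 = 1/2401; R = 7.


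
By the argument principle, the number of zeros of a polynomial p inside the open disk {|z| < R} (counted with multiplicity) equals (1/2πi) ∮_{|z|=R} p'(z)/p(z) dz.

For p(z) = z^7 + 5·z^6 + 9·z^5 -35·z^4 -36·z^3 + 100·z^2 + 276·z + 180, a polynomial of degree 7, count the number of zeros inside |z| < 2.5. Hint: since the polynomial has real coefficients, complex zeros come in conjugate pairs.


The zeros of p are: -1, (-1 + 1i), (-1 - 1i), (-3 + 3i), (-3 - 3i), (2 + 1i), (2 - 1i).
Their magnitudes are: 1, 1.414, 1.414, 4.243, 4.243, 2.236, 2.236.
Zeros with |z| < R = 2.5: -1, (-1 + 1i), (-1 - 1i), (2 + 1i), (2 - 1i).
Count = 5.
By the argument principle, (1/2πi) ∮_{|z|=R} p'(z)/p(z) dz equals exactly this count.

Number of zeros inside |z| < 2.5: 5.


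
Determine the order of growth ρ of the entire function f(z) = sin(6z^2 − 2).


Write sin(w) = (e^{iw} ± e^{−iw})/(2 or 2i), so |sin(w)| ≤ e^{|w|}. With w = 6z^2 − 2, |w| ≤ 6r^2 + 2 on |z|=r, giving M(r) ≤ e^{6r^2 + 2} and ρ ≤ 2. For the lower bound, choose z on |z|=r with 6z^2 purely imaginary of modulus 6r^2; then |sin(6z^2 − 2)| grows like e^{6r^2}/2, so ρ ≥ 2. Hence ρ = 2.
Therefore ρ = 2.

Order ρ = 2.


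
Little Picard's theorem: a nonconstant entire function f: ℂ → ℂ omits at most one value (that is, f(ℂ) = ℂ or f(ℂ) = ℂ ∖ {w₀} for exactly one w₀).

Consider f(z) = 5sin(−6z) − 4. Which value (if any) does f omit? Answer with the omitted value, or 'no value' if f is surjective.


Little Picard bounds the complement of f(ℂ) to at most one point.
sin is entire and surjective onto ℂ: for every w ∈ ℂ, sin(ζ) = w has a solution ζ ∈ ℂ (e.g., via the complex inverse arcsin). With ζ = −6z this gives z = ζ/(-6). Then 5·sin(−6z) takes every value in 5·ℂ = ℂ, and adding -4 is a bijection of ℂ. So f is surjective and omits no value. (Note: only on the real line is sin bounded by [−1, 1].)

Omitted value: no value.


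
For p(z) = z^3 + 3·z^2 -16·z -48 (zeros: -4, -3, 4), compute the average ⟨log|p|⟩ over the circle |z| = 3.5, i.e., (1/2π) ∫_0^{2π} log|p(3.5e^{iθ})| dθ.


Zeros: -4, -3, 4; r = 3.5.
Inside |z| < r: -3. Outside (|z| ≥ r): -4, 4.
p(0) = -48, so log|p(0)| = log(48) = 3.8712.
Apply Jensen: I(r) = log|p(0)| + Σ_k log(r/|z_k|), summed over zeros inside |z| < r.
  log(r/|z_k|) for z_k = -3: log(3.5/3) = 0.1542
  Outside zeros (-4, 4) contribute nothing to the Jensen sum.
Sum over inside zeros: 0.1542.
I(r) = log|p(0)| + (inside sum) = 3.8712 + 0.1542 = 4.0254.
Note: since some zeros are outside |z| ≤ r, the simplified n·log(r) form does NOT apply — only the inside zeros contribute.

I(r) ≈ 4.0254.


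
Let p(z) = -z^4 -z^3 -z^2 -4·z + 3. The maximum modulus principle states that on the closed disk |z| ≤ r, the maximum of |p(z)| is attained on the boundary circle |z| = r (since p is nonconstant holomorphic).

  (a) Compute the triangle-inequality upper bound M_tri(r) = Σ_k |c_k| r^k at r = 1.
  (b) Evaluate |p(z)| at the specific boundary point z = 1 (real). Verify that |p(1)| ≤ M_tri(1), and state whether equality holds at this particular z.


Coefficients: c_0 = 3, c_1 = -4, c_2 = -1, c_3 = -1, c_4 = -1. Radius r = 1.
Part (a). Triangle bound: M_tri(r) = Σ_k |c_k| r^k
  = |3|·1^0 + |-4|·1^1 + |-1|·1^2 + |-1|·1^3 + |-1|·1^4
  = 3 + 4 + 1 + 1 + 1 = 10.
This bounds M(r) := max_{|z|=r} |p(z)| from above; equality holds iff all terms c_k z^k can be made to align in phase at a single z on |z|=r.
Part (b). At z = 1 (real, on the circle |z| = r):
  p(1) = (3)·1^0 + (-4)·1^1 + (-1)·1^2 + (-1)·1^3 + (-1)·1^4 = -4.
  |p(1)| = 4.
Check: |p(1)| = 4 ≤ 10 = M_tri(1). ✓ Equality does not hold at z = 1 (the coefficients have mixed signs, so the terms do not all align in phase there).

M_tri(1) = 10; |p(1)| = 4; equality at z=1: no.


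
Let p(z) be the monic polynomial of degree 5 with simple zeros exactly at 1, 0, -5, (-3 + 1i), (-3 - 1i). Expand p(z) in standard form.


The polynomial is p(z) = ∏_{α ∈ S} (z − α), where S = {1, 0, -5, (-3 + 1i), (-3 - 1i)}.
Expanding the product yields: p(z) = z^5 + 10·z^4 + 29·z^3 + 10·z^2 -50·z.
Note conjugate pairs combine to real quadratics: (z − (-3+1i))(z − (-3−1i)) = z² + 6z + 10.
The resulting polynomial has degree 5 and real coefficients as required.

p(z) = z^5 + 10·z^4 + 29·z^3 + 10·z^2 -50·z.


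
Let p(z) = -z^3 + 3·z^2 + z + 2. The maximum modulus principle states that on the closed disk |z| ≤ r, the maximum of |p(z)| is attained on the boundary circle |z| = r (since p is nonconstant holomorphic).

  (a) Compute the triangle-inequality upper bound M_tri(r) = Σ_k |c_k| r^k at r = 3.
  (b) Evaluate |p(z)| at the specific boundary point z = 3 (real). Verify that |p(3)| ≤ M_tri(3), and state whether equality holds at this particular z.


Coefficients: c_0 = 2, c_1 = 1, c_2 = 3, c_3 = -1. Radius r = 3.
Part (a). Triangle bound: M_tri(r) = Σ_k |c_k| r^k
  = |2|·3^0 + |1|·3^1 + |3|·3^2 + |-1|·3^3
  = 2 + 3 + 27 + 27 = 59.
This bounds M(r) := max_{|z|=r} |p(z)| from above; equality holds iff all terms c_k z^k can be made to align in phase at a single z on |z|=r.
Part (b). At z = 3 (real, on the circle |z| = r):
  p(3) = (2)·3^0 + (1)·3^1 + (3)·3^2 + (-1)·3^3 = 5.
  |p(3)| = 5.
Check: |p(3)| = 5 ≤ 59 = M_tri(3). ✓ Equality does not hold at z = 3 (the coefficients have mixed signs, so the terms do not all align in phase there).

M_tri(3) = 59; |p(3)| = 5; equality at z=3: no.


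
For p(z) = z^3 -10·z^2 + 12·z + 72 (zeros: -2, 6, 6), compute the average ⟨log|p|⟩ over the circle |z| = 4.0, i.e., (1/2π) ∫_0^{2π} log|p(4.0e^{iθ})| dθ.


Zeros: -2, 6, 6; r = 4.0.
Inside |z| < r: -2. Outside (|z| ≥ r): 6, 6.
p(0) = 72, so log|p(0)| = log(72) = 4.2767.
Apply Jensen: I(r) = log|p(0)| + Σ_k log(r/|z_k|), summed over zeros inside |z| < r.
  log(r/|z_k|) for z_k = -2: log(4.0/2) = 0.6931
  Outside zeros (6, 6) contribute nothing to the Jensen sum.
Sum over inside zeros: 0.6931.
I(r) = log|p(0)| + (inside sum) = 4.2767 + 0.6931 = 4.9698.
Note: since some zeros are outside |z| ≤ r, the simplified n·log(r) form does NOT apply — only the inside zeros contribute.

I(r) ≈ 4.9698.


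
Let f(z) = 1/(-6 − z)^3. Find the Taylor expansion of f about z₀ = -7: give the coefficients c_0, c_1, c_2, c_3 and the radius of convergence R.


Let w = z − z₀, so z = z₀ + w.
Then -6 − z = -6 − (z₀ + w) = (-6 − z₀) − w = 1 − w.
f(z) = 1/(1 − w)^3 = (1/(1)^3) · (1 − w/(1))^{−3}.
By the binomial series (1−u)^{−3} = Σ_{n≥0} C(n+2, 2) u^n for |u|<1, with u = w/(1):
  c_n = C(n+2, 2) / (1)^(n+3).
  c_0 = 1/(1)^3 = 1.
  c_1 = 3/(1)^4 = 3.
  c_2 = 6/(1)^5 = 6.
  c_3 = 10/(1)^6 = 10.
The series is valid for |w/d| < 1, i.e. |z − z₀| < |d|.
Radius of convergence: R = |-6 − z₀| = |1| = 1 (distance from z₀ to the singularity z = -6).

c_0 = 1, c_1 = 3, c_2 = 6, c_3 = 10; R = 1.


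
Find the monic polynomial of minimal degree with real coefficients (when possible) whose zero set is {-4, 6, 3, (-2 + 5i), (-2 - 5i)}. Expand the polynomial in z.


The polynomial is p(z) = ∏_{α ∈ S} (z − α), where S = {-4, 6, 3, (-2 + 5i), (-2 - 5i)}.
Expanding the product yields: p(z) = z^5 -z^4 -9·z^3 -145·z^2 -234·z + 2088.
Note conjugate pairs combine to real quadratics: (z − (-2+5i))(z − (-2−5i)) = z² + 4z + 29.
The resulting polynomial has degree 5 and real coefficients as required.

p(z) = z^5 -z^4 -9·z^3 -145·z^2 -234·z + 2088.


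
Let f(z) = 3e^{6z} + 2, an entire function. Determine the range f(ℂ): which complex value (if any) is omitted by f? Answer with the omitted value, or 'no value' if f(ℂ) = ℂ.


Little Picard bounds the complement of f(ℂ) to at most one point.
e^{6z} is never zero on ℂ, so 3·e^{6z} takes every value in ℂ ∖ {0}. Adding 2 shifts the range to ℂ ∖ {2}. Thus f omits exactly the value 2.

Omitted value: 2.


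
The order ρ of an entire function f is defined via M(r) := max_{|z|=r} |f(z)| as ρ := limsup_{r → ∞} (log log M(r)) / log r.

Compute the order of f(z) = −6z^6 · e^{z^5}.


M(r) = max_{|z|=r} |-6|·|z|^6·|e^{z^5}| = 6·r^6 · e^{1r^5} (the factors attain their maxima compatibly on |z|=r). Then log M(r) = log 6 + 6·log r + 1r^5, dominated by the last term, so log log M(r) ~ 5·log r. The polynomial factor -6z^6 contributes only a log r term and does not affect the order. ρ = 5.
Therefore ρ = 5.

Order ρ = 5.


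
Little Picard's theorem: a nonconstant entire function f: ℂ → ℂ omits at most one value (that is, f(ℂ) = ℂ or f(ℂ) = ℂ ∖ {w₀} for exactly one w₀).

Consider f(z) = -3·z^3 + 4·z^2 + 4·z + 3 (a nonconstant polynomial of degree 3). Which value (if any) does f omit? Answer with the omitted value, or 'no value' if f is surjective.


Little Picard bounds the complement of f(ℂ) to at most one point.
For every w ∈ ℂ, the equation p(z) − w = 0 is a nonconstant polynomial in z and hence has at least one root by the fundamental theorem of algebra. So p is surjective onto ℂ, omitting no value.

Omitted value: no value.


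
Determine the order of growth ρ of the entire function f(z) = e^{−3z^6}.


|e^{−3z^6}| = e^{Re(-3·z^6) + 0} ≤ e^{3|z|^6 + 0} = e^{3r^6 + 0} on |z| = r, so ρ ≤ 6. Choosing z on |z|=r so that -3·z^6 is real positive (always possible by picking arg z appropriately) gives |f(z)| = e^{3r^6 + 0}, matching the bound. The additive constant 0 does not affect log log M(r) ~ 6·log r. Hence ρ = 6.
Therefore ρ = 6.

Order ρ = 6.


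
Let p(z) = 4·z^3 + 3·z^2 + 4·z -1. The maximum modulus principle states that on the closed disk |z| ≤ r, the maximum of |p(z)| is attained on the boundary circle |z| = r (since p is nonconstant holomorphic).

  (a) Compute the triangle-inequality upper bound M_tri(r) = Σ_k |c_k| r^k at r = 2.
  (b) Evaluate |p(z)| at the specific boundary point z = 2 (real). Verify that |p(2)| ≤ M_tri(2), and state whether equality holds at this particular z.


Coefficients: c_0 = -1, c_1 = 4, c_2 = 3, c_3 = 4. Radius r = 2.
Part (a). Triangle bound: M_tri(r) = Σ_k |c_k| r^k
  = |-1|·2^0 + |4|·2^1 + |3|·2^2 + |4|·2^3
  = 1 + 8 + 12 + 32 = 53.
This bounds M(r) := max_{|z|=r} |p(z)| from above; equality holds iff all terms c_k z^k can be made to align in phase at a single z on |z|=r.
Part (b). At z = 2 (real, on the circle |z| = r):
  p(2) = (-1)·2^0 + (4)·2^1 + (3)·2^2 + (4)·2^3 = 51.
  |p(2)| = 51.
Check: |p(2)| = 51 ≤ 53 = M_tri(2). ✓ Equality does not hold at z = 2 (the coefficients have mixed signs, so the terms do not all align in phase there).

M_tri(2) = 53; |p(2)| = 51; equality at z=2: no.
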